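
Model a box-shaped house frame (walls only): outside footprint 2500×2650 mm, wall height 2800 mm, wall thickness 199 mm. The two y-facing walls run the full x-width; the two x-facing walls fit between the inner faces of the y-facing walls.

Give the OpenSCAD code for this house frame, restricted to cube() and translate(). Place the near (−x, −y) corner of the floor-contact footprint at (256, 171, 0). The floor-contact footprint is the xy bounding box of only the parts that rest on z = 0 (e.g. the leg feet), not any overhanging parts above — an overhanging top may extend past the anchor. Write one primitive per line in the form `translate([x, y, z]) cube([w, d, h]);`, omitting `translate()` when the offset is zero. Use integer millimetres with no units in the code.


translate([256, 171, 0]) cube([2500, 199, 2800]);
translate([256, 2622, 0]) cube([2500, 199, 2800]);
translate([256, 370, 0]) cube([199, 2252, 2800]);
translate([2557, 370, 0]) cube([199, 2252, 2800]);


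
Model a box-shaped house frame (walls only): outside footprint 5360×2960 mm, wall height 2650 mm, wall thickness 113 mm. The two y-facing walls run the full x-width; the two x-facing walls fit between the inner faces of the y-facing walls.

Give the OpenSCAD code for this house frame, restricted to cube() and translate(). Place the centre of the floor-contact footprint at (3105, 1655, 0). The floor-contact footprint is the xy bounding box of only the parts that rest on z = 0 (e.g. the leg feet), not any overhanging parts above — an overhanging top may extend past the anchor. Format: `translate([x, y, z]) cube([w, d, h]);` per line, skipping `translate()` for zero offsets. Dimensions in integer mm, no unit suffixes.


translate([425, 175, 0]) cube([5360, 113, 2650]);
translate([425, 3022, 0]) cube([5360, 113, 2650]);
translate([425, 288, 0]) cube([113, 2734, 2650]);
translate([5672, 288, 0]) cube([113, 2734, 2650]);


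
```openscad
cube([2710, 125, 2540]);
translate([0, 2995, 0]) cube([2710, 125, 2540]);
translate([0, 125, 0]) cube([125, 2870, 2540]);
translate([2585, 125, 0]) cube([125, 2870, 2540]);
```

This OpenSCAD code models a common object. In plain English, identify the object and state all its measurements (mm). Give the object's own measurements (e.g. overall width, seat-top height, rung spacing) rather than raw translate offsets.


The wall frame of a small rectangular building: four walls, each 2540 mm tall and 125 mm thick, enclosing a footprint 2710 mm (x) by 3120 mm (y) outside-to-outside, with no floor or roof. The front and back walls (the −y and +y sides) span the full width; the two side walls fit between them.


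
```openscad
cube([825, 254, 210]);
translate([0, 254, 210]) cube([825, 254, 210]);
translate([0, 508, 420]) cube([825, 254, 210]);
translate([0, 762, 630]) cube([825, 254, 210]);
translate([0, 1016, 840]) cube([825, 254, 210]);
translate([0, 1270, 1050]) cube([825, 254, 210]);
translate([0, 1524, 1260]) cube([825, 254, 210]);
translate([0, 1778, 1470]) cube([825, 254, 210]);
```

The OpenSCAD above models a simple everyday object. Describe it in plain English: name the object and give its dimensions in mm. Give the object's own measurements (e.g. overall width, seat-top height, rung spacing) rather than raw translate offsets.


A straight staircase of 8 solid steps. Each step is 825 mm wide (x), 254 mm deep (y, the going) and 210 mm tall (the rise). The first step rests on the floor; each subsequent step sits one going further in +y and one rise higher in +z, directly behind and above the previous step with no overlap.


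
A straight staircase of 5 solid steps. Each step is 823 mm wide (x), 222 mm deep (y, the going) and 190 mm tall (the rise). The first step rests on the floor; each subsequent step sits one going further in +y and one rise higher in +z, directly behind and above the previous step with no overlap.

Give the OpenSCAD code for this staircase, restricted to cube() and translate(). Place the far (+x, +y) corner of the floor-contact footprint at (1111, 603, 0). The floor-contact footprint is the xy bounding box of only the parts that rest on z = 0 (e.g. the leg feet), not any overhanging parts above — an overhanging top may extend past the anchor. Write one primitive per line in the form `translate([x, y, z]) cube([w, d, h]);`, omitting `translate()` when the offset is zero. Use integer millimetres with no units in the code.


translate([288, 381, 0]) cube([823, 222, 190]);
translate([288, 603, 190]) cube([823, 222, 190]);
translate([288, 825, 380]) cube([823, 222, 190]);
translate([288, 1047, 570]) cube([823, 222, 190]);
translate([288, 1269, 760]) cube([823, 222, 190]);


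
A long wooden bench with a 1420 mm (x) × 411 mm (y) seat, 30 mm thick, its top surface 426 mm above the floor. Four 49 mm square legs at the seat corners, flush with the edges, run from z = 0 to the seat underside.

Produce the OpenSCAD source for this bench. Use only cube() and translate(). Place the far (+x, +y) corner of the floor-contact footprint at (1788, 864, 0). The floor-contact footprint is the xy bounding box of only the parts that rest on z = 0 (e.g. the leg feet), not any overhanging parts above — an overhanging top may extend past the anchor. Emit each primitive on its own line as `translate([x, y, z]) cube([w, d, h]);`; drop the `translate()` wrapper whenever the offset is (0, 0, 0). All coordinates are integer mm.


translate([368, 453, 396]) cube([1420, 411, 30]);
translate([368, 453, 0]) cube([49, 49, 396]);
translate([368, 815, 0]) cube([49, 49, 396]);
translate([1739, 453, 0]) cube([49, 49, 396]);
translate([1739, 815, 0]) cube([49, 49, 396]);


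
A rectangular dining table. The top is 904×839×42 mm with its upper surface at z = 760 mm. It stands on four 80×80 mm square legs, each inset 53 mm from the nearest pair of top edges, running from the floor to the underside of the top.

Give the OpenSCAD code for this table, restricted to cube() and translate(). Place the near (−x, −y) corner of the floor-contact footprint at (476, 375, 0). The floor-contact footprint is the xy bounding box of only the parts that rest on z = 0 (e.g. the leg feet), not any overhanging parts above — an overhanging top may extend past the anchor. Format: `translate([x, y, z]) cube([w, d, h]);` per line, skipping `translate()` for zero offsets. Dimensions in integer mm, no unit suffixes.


translate([423, 322, 718]) cube([904, 839, 42]);
translate([476, 375, 0]) cube([80, 80, 718]);
translate([1194, 375, 0]) cube([80, 80, 718]);
translate([476, 1028, 0]) cube([80, 80, 718]);
translate([1194, 1028, 0]) cube([80, 80, 718]);


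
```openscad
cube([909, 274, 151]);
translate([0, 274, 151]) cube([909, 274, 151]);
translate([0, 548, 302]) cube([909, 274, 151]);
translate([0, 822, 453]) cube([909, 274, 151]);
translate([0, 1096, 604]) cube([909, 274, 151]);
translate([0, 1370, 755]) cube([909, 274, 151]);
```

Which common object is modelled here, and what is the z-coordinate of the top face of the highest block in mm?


A staircase. The total rise is 906 mm.

6 identical blocks, each offset up and back from the previous — a staircase. Each step is 151 mm tall and there are 6 of them, so the total rise is 6 × 151 = 906 mm.


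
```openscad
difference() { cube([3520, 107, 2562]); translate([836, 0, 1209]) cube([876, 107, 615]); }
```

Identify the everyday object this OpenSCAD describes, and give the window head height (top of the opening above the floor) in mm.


A wall with a window opening. The window head height is 1824 mm.

A wall with a rectangular opening subtracted — a window. Sill at z = 1209, opening 615 mm tall, so the head is at 1209 + 615 = 1824 mm.


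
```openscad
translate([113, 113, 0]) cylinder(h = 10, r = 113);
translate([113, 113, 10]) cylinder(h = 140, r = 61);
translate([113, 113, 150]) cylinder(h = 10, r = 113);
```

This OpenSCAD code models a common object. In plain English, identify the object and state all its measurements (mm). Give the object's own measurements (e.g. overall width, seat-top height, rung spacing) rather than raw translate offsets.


A spool: two coaxial disc flanges of radius 113 mm and thickness 10 mm, joined by a core cylinder of radius 61 mm and height 140 mm. The lower flange rests on z = 0 and the three cylinders share a vertical axis.


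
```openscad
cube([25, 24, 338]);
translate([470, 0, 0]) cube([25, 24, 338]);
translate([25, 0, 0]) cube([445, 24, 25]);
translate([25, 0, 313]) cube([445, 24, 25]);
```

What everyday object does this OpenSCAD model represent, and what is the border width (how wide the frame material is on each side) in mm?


A picture frame. The border width is 25 mm.

Four thin pieces enclosing a rectangular opening — a picture frame. The two full-height stiles are 338 mm tall; the top rail sits at z = 313 and is 25 mm tall, so the border above the opening is 338 − 313 = 25 mm, matching the stile x-width.


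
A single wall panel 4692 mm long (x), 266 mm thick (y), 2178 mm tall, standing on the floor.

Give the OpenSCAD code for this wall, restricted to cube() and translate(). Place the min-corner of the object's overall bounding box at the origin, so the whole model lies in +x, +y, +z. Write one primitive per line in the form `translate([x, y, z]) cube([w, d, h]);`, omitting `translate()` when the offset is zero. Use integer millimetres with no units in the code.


cube([4692, 266, 2178]);


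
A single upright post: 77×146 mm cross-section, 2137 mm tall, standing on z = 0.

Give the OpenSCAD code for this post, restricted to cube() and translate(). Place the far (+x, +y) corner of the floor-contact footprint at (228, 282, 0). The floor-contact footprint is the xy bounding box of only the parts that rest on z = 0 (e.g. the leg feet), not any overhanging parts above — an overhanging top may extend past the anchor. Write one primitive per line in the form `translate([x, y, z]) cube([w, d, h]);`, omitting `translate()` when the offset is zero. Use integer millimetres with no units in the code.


translate([151, 136, 0]) cube([77, 146, 2137]);


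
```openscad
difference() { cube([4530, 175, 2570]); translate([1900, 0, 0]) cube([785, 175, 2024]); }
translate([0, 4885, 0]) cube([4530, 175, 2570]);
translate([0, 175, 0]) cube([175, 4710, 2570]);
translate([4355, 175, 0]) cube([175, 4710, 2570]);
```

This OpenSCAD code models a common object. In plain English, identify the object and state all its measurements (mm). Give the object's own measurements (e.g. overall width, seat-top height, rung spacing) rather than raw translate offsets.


A single room: four walls, each 2570 mm tall and 175 mm thick, enclosing an outside footprint 4530×5060 mm (x × y), no floor or roof. The front and back walls (−y and +y sides) run the full x-width; the side walls fit between their inner faces. A door opening 785 mm wide and 2024 mm tall is cut through the front wall from the floor up, its −x edge 1900 mm from the wall's −x end.


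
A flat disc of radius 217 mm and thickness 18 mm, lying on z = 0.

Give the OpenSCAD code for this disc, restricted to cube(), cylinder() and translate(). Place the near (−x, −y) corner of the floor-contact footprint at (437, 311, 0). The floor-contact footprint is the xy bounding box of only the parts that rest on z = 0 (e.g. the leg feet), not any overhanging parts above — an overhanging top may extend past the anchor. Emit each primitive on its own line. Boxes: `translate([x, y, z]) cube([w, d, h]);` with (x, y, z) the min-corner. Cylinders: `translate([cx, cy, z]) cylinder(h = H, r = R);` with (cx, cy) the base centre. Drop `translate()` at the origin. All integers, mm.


translate([654, 528, 0]) cylinder(h = 18, r = 217);


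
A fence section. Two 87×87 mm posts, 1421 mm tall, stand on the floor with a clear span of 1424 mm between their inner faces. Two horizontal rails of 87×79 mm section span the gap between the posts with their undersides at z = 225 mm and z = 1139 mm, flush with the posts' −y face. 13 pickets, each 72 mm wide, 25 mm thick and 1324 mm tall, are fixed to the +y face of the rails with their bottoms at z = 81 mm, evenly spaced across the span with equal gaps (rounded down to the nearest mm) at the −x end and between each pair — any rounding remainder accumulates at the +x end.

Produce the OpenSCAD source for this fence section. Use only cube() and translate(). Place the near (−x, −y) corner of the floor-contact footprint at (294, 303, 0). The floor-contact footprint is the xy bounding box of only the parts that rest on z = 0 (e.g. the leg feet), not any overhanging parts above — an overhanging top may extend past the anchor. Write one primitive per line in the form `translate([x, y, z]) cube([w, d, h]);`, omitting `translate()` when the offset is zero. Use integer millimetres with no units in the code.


translate([294, 303, 0]) cube([87, 87, 1421]);
translate([1805, 303, 0]) cube([87, 87, 1421]);
translate([381, 303, 225]) cube([1424, 87, 79]);
translate([381, 303, 1139]) cube([1424, 87, 79]);
translate([415, 390, 81]) cube([72, 25, 1324]);
translate([521, 390, 81]) cube([72, 25, 1324]);
translate([627, 390, 81]) cube([72, 25, 1324]);
translate([733, 390, 81]) cube([72, 25, 1324]);
translate([839, 390, 81]) cube([72, 25, 1324]);
translate([945, 390, 81]) cube([72, 25, 1324]);
translate([1051, 390, 81]) cube([72, 25, 1324]);
translate([1157, 390, 81]) cube([72, 25, 1324]);
translate([1263, 390, 81]) cube([72, 25, 1324]);
translate([1369, 390, 81]) cube([72, 25, 1324]);
translate([1475, 390, 81]) cube([72, 25, 1324]);
translate([1581, 390, 81]) cube([72, 25, 1324]);
translate([1687, 390, 81]) cube([72, 25, 1324]);


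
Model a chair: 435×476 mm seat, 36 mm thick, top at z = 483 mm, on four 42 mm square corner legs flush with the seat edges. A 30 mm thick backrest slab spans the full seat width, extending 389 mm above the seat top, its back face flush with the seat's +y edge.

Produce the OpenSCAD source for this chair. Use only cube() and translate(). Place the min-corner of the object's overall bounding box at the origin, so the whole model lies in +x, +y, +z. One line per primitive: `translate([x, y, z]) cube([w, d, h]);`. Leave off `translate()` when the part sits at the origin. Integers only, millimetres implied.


translate([0, 0, 447]) cube([435, 476, 36]);
cube([42, 42, 447]);
translate([393, 0, 0]) cube([42, 42, 447]);
translate([0, 434, 0]) cube([42, 42, 447]);
translate([393, 434, 0]) cube([42, 42, 447]);
translate([0, 446, 483]) cube([435, 30, 389]);


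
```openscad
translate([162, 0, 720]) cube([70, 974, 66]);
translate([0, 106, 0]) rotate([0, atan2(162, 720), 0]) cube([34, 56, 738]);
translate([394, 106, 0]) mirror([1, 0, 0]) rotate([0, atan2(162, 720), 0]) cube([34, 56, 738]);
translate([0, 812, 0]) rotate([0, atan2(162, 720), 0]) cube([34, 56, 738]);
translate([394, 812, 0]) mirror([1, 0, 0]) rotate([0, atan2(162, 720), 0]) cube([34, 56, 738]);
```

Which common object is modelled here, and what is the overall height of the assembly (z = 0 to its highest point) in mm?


A sawhorse. The overall height is 786 mm.

A beam across two mirrored pairs of raked legs — a sawhorse. The beam's underside is at z = 720 (matching the legs' vertical rise in atan2(162, 720)) and the beam is 66 mm tall, so its top is at 720 + 66 = 786 mm. The raked legs top out at the beam's underside, so that is the highest point.


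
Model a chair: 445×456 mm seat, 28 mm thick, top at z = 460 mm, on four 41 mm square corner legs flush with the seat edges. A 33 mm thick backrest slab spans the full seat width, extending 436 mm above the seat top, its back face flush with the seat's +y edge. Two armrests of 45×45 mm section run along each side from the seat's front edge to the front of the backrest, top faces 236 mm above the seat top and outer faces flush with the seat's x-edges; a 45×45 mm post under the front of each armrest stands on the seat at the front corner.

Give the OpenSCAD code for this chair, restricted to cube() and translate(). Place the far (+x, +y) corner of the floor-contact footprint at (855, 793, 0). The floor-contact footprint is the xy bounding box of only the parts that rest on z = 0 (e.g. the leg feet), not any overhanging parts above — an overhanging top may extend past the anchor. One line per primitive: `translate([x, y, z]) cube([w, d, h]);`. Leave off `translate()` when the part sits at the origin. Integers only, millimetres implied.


// leg_h = 460 - 28 = 432
// arm post h = 236 - 45 = 191
translate([410, 337, 432]) cube([445, 456, 28]);
translate([410, 337, 0]) cube([41, 41, 432]);
translate([814, 337, 0]) cube([41, 41, 432]);
translate([410, 752, 0]) cube([41, 41, 432]);
translate([814, 752, 0]) cube([41, 41, 432]);
translate([410, 760, 460]) cube([445, 33, 436]);
translate([410, 337, 651]) cube([45, 423, 45]);
translate([810, 337, 651]) cube([45, 423, 45]);
translate([410, 337, 460]) cube([45, 45, 191]);
translate([810, 337, 460]) cube([45, 45, 191]);


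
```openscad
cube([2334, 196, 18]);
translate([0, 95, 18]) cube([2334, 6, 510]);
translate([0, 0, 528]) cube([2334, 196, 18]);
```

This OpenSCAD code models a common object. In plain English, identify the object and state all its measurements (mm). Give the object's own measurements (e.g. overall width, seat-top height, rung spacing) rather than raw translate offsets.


An I-beam lying along x, 2334 mm long. Overall section height 546 mm. Two flanges 196 mm wide (y) and 18 mm thick, one on the floor and one at the top; a web 6 mm thick runs between them, centred on the flange width.


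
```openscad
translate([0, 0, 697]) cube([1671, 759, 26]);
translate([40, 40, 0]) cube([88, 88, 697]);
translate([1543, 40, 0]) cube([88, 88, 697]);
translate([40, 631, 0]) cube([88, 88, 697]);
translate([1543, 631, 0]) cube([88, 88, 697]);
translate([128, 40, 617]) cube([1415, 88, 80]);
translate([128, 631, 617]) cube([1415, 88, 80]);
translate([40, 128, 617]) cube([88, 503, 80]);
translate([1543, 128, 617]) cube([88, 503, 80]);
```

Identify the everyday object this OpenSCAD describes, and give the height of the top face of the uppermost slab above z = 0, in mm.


A table. The table height is 723 mm.

A 1671×759×26 slab sits at z = 697 on four 88 mm square posts — a table. The top surface is at 697 + 26 = 723 mm.


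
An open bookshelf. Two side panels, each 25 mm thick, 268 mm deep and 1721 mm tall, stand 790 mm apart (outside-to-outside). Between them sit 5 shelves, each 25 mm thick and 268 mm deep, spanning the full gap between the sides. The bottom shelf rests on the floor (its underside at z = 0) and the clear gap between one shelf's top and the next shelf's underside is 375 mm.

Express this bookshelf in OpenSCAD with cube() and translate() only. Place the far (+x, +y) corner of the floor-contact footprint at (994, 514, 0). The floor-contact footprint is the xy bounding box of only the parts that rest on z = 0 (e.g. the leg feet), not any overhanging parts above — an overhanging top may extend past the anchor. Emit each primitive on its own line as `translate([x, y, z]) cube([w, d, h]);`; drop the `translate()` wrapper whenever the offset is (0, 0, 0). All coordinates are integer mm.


translate([204, 246, 0]) cube([25, 268, 1721]);
translate([969, 246, 0]) cube([25, 268, 1721]);
translate([229, 246, 0]) cube([740, 268, 25]);
translate([229, 246, 400]) cube([740, 268, 25]);
translate([229, 246, 800]) cube([740, 268, 25]);
translate([229, 246, 1200]) cube([740, 268, 25]);
translate([229, 246, 1600]) cube([740, 268, 25]);


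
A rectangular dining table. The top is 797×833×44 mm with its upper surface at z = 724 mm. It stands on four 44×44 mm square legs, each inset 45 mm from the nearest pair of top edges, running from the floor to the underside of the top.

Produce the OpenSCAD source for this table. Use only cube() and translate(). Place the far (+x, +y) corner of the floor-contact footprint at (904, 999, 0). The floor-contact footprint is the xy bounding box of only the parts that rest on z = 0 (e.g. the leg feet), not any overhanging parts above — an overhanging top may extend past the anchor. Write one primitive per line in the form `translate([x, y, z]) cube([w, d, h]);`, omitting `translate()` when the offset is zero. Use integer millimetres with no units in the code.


translate([152, 211, 680]) cube([797, 833, 44]);
translate([197, 256, 0]) cube([44, 44, 680]);
translate([860, 256, 0]) cube([44, 44, 680]);
translate([197, 955, 0]) cube([44, 44, 680]);
translate([860, 955, 0]) cube([44, 44, 680]);


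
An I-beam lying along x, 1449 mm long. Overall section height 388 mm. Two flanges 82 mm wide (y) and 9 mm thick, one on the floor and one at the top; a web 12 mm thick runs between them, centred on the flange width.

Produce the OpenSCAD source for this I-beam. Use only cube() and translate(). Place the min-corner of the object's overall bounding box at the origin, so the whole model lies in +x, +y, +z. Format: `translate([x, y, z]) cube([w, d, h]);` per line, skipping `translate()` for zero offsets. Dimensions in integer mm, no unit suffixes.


cube([1449, 82, 9]);
translate([0, 35, 9]) cube([1449, 12, 370]);
translate([0, 0, 379]) cube([1449, 82, 9]);


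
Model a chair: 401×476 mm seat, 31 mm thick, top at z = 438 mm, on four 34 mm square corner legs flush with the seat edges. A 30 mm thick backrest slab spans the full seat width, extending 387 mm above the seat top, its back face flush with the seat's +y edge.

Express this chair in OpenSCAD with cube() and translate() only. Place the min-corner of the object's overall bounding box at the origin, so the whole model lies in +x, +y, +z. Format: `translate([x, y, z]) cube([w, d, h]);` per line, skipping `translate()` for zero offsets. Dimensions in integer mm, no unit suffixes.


translate([0, 0, 407]) cube([401, 476, 31]);
cube([34, 34, 407]);
translate([367, 0, 0]) cube([34, 34, 407]);
translate([0, 442, 0]) cube([34, 34, 407]);
translate([367, 442, 0]) cube([34, 34, 407]);
translate([0, 446, 438]) cube([401, 30, 387]);


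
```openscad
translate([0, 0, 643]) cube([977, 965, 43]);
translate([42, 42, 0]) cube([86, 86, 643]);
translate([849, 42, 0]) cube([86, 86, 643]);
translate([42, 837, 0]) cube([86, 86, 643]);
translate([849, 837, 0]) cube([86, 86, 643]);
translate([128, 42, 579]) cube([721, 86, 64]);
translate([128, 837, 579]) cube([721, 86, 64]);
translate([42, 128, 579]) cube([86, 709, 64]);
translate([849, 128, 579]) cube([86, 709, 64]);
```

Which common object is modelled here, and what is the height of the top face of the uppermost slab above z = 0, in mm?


A table. The table height is 686 mm.

A 977×965×43 slab sits at z = 643 on four 86 mm square posts — a table. The top surface is at 643 + 43 = 686 mm.


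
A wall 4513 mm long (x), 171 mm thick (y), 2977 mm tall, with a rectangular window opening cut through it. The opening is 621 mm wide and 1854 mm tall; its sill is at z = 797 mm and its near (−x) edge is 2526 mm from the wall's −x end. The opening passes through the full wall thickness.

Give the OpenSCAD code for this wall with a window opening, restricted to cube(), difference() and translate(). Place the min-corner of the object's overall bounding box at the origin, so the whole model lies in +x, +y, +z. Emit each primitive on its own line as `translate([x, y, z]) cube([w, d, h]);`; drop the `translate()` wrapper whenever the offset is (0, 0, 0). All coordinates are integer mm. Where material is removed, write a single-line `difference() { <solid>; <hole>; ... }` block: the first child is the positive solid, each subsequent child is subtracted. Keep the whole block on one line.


difference() { cube([4513, 171, 2977]); translate([2526, 0, 797]) cube([621, 171, 1854]); }


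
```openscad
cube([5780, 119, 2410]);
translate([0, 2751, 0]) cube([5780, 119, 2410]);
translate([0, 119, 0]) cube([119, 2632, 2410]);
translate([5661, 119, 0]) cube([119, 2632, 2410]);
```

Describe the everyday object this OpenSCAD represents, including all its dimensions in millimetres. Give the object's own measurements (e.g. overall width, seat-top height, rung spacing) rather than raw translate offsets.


The wall frame of a small rectangular building: four walls, each 2410 mm tall and 119 mm thick, enclosing a footprint 5780 mm (x) by 2870 mm (y) outside-to-outside, with no floor or roof. The front and back walls (the −y and +y sides) span the full width; the two side walls fit between them.


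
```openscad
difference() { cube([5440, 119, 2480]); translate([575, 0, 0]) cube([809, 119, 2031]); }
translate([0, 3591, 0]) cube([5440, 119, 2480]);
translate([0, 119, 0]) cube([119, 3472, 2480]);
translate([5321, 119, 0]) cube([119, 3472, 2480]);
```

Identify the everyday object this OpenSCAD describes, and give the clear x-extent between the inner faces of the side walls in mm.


A single room. The interior width is 5202 mm.

Four walls enclosing a rectangle with a door in the front wall — a room. Outside width 5440 minus two 119 mm walls gives 5202 mm.


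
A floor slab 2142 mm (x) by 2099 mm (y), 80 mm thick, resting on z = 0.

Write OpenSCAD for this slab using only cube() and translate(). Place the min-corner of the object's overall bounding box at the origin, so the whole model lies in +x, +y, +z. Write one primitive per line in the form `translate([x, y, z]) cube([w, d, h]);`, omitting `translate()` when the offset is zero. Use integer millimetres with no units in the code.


cube([2142, 2099, 80]);


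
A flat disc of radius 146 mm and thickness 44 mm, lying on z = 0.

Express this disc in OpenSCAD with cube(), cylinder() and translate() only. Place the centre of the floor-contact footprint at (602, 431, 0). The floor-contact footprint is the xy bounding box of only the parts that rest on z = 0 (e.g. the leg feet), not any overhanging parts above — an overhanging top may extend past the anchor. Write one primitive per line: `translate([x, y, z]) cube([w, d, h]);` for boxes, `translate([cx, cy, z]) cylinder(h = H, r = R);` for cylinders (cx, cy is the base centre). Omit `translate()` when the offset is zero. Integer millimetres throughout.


translate([602, 431, 0]) cylinder(h = 44, r = 146);


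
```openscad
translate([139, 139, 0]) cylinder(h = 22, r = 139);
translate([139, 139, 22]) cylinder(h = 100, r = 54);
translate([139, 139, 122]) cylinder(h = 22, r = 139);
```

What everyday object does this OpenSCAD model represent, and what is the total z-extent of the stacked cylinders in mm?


A spool. The overall height is 144 mm.

Three coaxial cylinders, large–small–large — a spool. Two 22 mm flanges and a 100 mm core give 22 + 100 + 22 = 144 mm.


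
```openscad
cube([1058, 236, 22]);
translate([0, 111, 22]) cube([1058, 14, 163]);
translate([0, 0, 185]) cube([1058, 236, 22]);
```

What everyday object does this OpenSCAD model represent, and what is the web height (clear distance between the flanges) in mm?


An I-beam. The web height is 163 mm.

Two wide flanges with a thin centred web — an I-beam. Overall 207 mm minus two 22 mm flanges gives a web of 207 − 2·22 = 163 mm.


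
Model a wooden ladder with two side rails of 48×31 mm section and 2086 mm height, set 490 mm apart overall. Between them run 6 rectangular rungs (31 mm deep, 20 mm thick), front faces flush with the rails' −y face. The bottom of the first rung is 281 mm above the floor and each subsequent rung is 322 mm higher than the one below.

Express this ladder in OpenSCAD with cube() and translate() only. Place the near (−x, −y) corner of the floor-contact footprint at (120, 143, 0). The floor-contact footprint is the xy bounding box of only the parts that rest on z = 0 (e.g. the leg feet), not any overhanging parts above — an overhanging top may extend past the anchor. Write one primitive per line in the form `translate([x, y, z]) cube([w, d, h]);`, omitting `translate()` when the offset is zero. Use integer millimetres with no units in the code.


translate([120, 143, 0]) cube([48, 31, 2086]);
translate([562, 143, 0]) cube([48, 31, 2086]);
translate([168, 143, 281]) cube([394, 31, 20]);
translate([168, 143, 603]) cube([394, 31, 20]);
translate([168, 143, 925]) cube([394, 31, 20]);
translate([168, 143, 1247]) cube([394, 31, 20]);
translate([168, 143, 1569]) cube([394, 31, 20]);
translate([168, 143, 1891]) cube([394, 31, 20]);


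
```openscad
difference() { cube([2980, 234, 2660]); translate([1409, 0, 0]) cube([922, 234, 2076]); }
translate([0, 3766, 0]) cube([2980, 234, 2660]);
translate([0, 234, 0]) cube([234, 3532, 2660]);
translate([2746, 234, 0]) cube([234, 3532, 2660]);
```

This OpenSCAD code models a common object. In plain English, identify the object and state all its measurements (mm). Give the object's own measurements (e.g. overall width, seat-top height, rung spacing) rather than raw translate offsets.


A single room: four walls, each 2660 mm tall and 234 mm thick, enclosing an outside footprint 2980×4000 mm (x × y), no floor or roof. The front and back walls (−y and +y sides) run the full x-width; the side walls fit between their inner faces. A door opening 922 mm wide and 2076 mm tall is cut through the front wall from the floor up, its −x edge 1409 mm from the wall's −x end.


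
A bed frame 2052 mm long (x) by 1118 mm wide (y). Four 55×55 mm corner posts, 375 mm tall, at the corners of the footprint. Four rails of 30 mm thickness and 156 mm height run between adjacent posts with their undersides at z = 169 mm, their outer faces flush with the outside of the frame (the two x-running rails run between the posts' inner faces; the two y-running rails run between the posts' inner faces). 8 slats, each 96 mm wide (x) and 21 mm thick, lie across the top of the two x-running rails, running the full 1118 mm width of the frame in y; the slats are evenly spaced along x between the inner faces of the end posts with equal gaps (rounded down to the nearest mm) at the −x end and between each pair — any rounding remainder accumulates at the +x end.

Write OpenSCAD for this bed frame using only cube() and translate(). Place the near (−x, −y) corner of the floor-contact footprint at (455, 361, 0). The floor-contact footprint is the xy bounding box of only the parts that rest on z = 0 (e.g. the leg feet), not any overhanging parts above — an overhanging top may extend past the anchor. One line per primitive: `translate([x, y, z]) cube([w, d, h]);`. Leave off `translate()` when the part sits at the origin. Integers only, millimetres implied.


// slat z = rail_z + rail_h = 169 + 156 = 325
// slat gap = ⌊(1942 − 8·96) / 9⌋ = 130
translate([455, 361, 0]) cube([55, 55, 375]);
translate([455, 1424, 0]) cube([55, 55, 375]);
translate([2452, 361, 0]) cube([55, 55, 375]);
translate([2452, 1424, 0]) cube([55, 55, 375]);
translate([510, 361, 169]) cube([1942, 30, 156]);
translate([510, 1449, 169]) cube([1942, 30, 156]);
translate([455, 416, 169]) cube([30, 1008, 156]);
translate([2477, 416, 169]) cube([30, 1008, 156]);
translate([640, 361, 325]) cube([96, 1118, 21]);
translate([866, 361, 325]) cube([96, 1118, 21]);
translate([1092, 361, 325]) cube([96, 1118, 21]);
translate([1318, 361, 325]) cube([96, 1118, 21]);
translate([1544, 361, 325]) cube([96, 1118, 21]);
translate([1770, 361, 325]) cube([96, 1118, 21]);
translate([1996, 361, 325]) cube([96, 1118, 21]);
translate([2222, 361, 325]) cube([96, 1118, 21]);


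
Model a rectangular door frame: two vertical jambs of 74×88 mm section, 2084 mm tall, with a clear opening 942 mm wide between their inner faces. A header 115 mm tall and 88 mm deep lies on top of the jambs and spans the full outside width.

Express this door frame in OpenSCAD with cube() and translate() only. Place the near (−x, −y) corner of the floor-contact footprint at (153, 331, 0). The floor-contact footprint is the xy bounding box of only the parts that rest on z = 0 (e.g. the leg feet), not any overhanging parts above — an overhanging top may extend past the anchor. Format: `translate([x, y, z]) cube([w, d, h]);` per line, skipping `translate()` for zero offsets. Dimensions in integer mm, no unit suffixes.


translate([153, 331, 0]) cube([74, 88, 2084]);
translate([1169, 331, 0]) cube([74, 88, 2084]);
translate([153, 331, 2084]) cube([1090, 88, 115]);


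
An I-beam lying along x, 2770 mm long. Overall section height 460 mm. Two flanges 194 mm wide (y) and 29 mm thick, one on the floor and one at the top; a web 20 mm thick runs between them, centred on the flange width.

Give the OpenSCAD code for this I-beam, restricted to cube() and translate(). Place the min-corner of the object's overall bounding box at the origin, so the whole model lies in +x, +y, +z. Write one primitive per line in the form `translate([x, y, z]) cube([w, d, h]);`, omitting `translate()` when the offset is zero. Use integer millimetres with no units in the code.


cube([2770, 194, 29]);
translate([0, 87, 29]) cube([2770, 20, 402]);
translate([0, 0, 431]) cube([2770, 194, 29]);


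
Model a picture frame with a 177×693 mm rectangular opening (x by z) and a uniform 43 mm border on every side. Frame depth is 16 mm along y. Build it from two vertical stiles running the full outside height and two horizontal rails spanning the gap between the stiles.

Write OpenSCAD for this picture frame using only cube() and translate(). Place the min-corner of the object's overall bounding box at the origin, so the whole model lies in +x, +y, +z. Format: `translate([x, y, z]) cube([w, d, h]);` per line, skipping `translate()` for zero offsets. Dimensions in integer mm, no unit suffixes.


cube([43, 16, 779]);
translate([220, 0, 0]) cube([43, 16, 779]);
translate([43, 0, 0]) cube([177, 16, 43]);
translate([43, 0, 736]) cube([177, 16, 43]);


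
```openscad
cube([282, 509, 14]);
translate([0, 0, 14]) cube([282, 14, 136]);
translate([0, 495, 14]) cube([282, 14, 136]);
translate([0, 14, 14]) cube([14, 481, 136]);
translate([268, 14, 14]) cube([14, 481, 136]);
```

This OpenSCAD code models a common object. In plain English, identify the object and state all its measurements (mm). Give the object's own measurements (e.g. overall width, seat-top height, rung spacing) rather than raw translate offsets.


An open-topped rectangular box: outside dimensions 282×509×150 mm, with a uniform wall and base thickness of 14 mm. The base is a full 282×509 slab on the floor; four walls sit on top of the base. The front and back walls (the −y and +y sides) span the full width; the two side walls fit between them.


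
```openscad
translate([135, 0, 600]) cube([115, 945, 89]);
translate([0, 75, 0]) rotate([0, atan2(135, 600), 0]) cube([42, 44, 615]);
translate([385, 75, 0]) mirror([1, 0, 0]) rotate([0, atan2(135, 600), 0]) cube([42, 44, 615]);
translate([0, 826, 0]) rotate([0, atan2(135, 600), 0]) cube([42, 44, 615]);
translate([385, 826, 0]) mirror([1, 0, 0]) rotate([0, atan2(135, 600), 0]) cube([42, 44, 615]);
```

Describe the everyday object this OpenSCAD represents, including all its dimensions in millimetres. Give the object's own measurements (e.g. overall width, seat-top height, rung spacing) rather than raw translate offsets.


A sawhorse. A 115×945×89 mm beam (x, y, z) sits on two A-frame leg pairs. Each pair is two raked legs of 42×44 mm section (44 mm along y) splaying symmetrically in x. Each leg rises 600 mm vertically over 135 mm of horizontal reach and is 615 mm long along its own axis. Every leg's outer bottom edge rests on the floor and its outer top edge meets a bottom edge of the beam — the left legs (tilting toward +x) meet the beam's −x bottom edge, the right legs (their mirror images, tilting toward −x) meet its +x bottom edge — so the leg tops tuck under the beam, the beam's underside is 600 mm above the floor, and the feet are 385 mm apart outside-to-outside with the beam centred between them. The two leg pairs are set in 75 mm from either end of the beam.


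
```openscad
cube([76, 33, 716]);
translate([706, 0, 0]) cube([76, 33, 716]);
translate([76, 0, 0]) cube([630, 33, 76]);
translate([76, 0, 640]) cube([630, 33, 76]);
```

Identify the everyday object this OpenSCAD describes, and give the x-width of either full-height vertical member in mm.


A picture frame. The border width is 76 mm.

Four thin pieces enclosing a rectangular opening — a picture frame. The two full-height stiles are 716 mm tall; the top rail sits at z = 640 and is 76 mm tall, so the border above the opening is 716 − 640 = 76 mm, matching the stile x-width.


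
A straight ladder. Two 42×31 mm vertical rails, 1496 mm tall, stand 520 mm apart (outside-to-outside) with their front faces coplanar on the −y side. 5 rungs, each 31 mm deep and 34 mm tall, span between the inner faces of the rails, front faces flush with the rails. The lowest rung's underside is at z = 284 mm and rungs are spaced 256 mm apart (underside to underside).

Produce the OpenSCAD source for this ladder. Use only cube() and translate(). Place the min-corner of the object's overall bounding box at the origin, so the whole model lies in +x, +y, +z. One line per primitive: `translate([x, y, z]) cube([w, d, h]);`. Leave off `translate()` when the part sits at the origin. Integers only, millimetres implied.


// rung span = 520 - 2*42 = 436
// rung[k] z = 284 + k*256
cube([42, 31, 1496]);
translate([478, 0, 0]) cube([42, 31, 1496]);
translate([42, 0, 284]) cube([436, 31, 34]);
translate([42, 0, 540]) cube([436, 31, 34]);
translate([42, 0, 796]) cube([436, 31, 34]);
translate([42, 0, 1052]) cube([436, 31, 34]);
translate([42, 0, 1308]) cube([436, 31, 34]);


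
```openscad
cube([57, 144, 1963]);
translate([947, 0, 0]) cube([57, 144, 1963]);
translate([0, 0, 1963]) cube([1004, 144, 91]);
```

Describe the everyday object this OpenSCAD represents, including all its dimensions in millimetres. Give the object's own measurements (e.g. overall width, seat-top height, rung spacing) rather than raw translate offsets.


A door frame. The clear opening is 890 mm wide and 1963 mm high. Two 57 mm wide jambs, 144 mm deep, stand either side of the opening from the floor to the top of the opening. A 91 mm thick head sits across the top of both jambs, spanning the full outside width of the frame.


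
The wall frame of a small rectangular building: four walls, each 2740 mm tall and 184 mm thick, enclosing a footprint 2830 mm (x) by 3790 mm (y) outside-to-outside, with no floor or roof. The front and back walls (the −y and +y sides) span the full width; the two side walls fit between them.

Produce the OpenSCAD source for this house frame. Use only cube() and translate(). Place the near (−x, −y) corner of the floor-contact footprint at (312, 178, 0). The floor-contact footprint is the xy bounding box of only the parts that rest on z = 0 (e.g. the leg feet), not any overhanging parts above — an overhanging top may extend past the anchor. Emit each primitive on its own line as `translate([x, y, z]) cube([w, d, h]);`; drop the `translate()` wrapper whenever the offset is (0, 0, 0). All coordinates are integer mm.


translate([312, 178, 0]) cube([2830, 184, 2740]);
translate([312, 3784, 0]) cube([2830, 184, 2740]);
translate([312, 362, 0]) cube([184, 3422, 2740]);
translate([2958, 362, 0]) cube([184, 3422, 2740]);


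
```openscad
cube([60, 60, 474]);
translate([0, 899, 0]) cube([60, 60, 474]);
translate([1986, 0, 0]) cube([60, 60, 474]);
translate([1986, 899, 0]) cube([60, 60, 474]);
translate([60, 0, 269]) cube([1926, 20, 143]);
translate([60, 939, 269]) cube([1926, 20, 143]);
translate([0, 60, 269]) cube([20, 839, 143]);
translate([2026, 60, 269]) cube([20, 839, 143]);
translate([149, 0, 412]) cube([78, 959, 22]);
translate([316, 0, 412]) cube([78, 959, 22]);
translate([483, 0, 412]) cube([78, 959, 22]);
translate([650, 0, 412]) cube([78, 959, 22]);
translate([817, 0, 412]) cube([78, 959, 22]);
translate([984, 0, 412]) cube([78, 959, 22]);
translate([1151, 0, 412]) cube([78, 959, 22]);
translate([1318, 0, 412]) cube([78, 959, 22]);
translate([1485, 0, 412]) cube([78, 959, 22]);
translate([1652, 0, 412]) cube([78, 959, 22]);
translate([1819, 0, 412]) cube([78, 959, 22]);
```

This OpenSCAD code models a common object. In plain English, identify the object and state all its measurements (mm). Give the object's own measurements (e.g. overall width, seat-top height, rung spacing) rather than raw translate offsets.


A bed frame 2046 mm long (x) by 959 mm wide (y). Four 60×60 mm corner posts, 474 mm tall, at the corners of the footprint. Four rails of 20 mm thickness and 143 mm height run between adjacent posts with their undersides at z = 269 mm, their outer faces flush with the outside of the frame (the two x-running rails run between the posts' inner faces; the two y-running rails run between the posts' inner faces). 11 slats, each 78 mm wide (x) and 22 mm thick, lie across the top of the two x-running rails, running the full 959 mm width of the frame in y; along x they sit between the end posts with a 89 mm gap after the −x posts and between neighbouring slats and before the +x posts.
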